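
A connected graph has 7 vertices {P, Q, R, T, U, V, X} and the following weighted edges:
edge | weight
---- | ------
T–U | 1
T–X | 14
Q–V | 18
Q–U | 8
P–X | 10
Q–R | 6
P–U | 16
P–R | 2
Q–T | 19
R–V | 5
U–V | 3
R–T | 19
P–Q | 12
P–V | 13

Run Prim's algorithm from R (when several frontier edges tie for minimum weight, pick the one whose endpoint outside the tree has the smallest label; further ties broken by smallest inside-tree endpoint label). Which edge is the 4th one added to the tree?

T-U

Prim, starting at R.
Step 1: cheapest edge leaving the tree is P–R (2); add P.
Step 2: cheapest edge leaving the tree is R–V (5); add V.
Step 3: cheapest edge leaving the tree is U–V (3); add U.
Step 4: cheapest edge leaving the tree is T–U (1); add T.
Step 5: cheapest edge leaving the tree is Q–R (6); add Q.
Step 6: cheapest edge leaving the tree is P–X (10); add X.
The 4th edge added is T–U.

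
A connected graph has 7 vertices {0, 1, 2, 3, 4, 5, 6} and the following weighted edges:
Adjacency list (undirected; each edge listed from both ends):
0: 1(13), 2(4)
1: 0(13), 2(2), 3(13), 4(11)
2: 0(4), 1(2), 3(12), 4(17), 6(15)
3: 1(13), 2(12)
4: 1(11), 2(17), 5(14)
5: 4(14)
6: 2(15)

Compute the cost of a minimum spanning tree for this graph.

58

Prim, starting at 0.
Step 1: cheapest edge leaving the tree is 0 2 (4); add 2.
Step 2: cheapest edge leaving the tree is 1 2 (2); add 1.
Step 3: cheapest edge leaving the tree is 1 4 (11); add 4.
Step 4: cheapest edge leaving the tree is 2 3 (12); add 3.
Step 5: cheapest edge leaving the tree is 4 5 (14); add 5.
Step 6: cheapest edge leaving the tree is 2 6 (15); add 6.
MST edges: 0 2, 1 2, 1 4, 2 3, 4 5, 2 6; total weight 4+2+11+12+14+15 = 58.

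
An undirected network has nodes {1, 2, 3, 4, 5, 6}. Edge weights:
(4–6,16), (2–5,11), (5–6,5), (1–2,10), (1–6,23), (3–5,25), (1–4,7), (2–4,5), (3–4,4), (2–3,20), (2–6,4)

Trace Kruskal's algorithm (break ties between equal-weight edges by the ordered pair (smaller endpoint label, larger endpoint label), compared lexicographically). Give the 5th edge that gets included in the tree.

Sort edges by weight, then run Kruskal:
2–6 (4): add — endpoints in different components.
3–4 (4): add — endpoints in different components.
2–4 (5): add — endpoints in different components.
5–6 (5): add — endpoints in different components.
1–4 (7): add — endpoints in different components.
The 5th edge added is 1–4.

1-4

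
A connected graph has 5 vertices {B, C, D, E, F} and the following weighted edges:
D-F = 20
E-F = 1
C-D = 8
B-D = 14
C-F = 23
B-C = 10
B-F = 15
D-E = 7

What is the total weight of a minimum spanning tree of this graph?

26

Kruskal: consider edges lightest-first.
E-F (1): add. Components now {B} {C} {D} {E,F}
D-E (7): add. Components now {B} {C} {D,E,F}
C-D (8): add. Components now {B} {C,D,E,F}
B-C (10): add. Components now {B,C,D,E,F}
MST edges: E-F, D-E, C-D, B-C; total weight 1+7+8+10 = 26.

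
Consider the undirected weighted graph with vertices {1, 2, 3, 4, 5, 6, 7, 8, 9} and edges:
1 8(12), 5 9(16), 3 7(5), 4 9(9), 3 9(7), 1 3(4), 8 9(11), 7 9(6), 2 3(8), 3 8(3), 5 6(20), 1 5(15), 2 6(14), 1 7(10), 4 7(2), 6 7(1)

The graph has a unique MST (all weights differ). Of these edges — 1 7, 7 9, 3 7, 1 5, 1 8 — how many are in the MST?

Kruskal's algorithm — process edges by increasing weight (ties by edge label):
6 7 (1): add — endpoints in different components.
4 7 (2): add — endpoints in different components.
3 8 (3): add — endpoints in different components.
1 3 (4): add — endpoints in different components.
3 7 (5): add — endpoints in different components.
7 9 (6): add — endpoints in different components.
3 9 (7): skip — 3 and 9 already connected.
2 3 (8): add — endpoints in different components.
4 9 (9): skip — 4 and 9 already connected.
1 7 (10): skip — 1 and 7 already connected.
8 9 (11): skip — 8 and 9 already connected.
1 8 (12): skip — 1 and 8 already connected.
2 6 (14): skip — 2 and 6 already connected.
1 5 (15): add — endpoints in different components.
MST edge set: {6 7, 4 7, 3 8, 1 3, 3 7, 7 9, 2 3, 1 5}.
Of the listed edges, {7 9, 3 7, 1 5} are in the MST → 3.

3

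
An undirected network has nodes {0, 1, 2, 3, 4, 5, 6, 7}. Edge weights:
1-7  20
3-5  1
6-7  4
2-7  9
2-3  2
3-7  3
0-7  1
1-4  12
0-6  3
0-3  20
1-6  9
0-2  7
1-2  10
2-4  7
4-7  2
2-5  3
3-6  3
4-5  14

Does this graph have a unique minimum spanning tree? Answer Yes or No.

Kruskal: consider edges lightest-first.
0-7 (1): add — endpoints in different components.
3-5 (1): add — endpoints in different components.
2-3 (2): add — endpoints in different components.
4-7 (2): add — endpoints in different components.
0-6 (3): add — endpoints in different components.
2-5 (3): skip — 2 and 5 already connected.
3-6 (3): add — endpoints in different components.
3-7 (3): skip — 3 and 7 already connected.
6-7 (4): skip — 6 and 7 already connected.
0-2 (7): skip — 0 and 2 already connected.
2-4 (7): skip — 2 and 4 already connected.
1-6 (9): add — endpoints in different components.
Non-tree edge 3-7 has weight 3, equal to the heaviest edge on its tree cycle — swapping gives another MST of the same weight. Not unique.

No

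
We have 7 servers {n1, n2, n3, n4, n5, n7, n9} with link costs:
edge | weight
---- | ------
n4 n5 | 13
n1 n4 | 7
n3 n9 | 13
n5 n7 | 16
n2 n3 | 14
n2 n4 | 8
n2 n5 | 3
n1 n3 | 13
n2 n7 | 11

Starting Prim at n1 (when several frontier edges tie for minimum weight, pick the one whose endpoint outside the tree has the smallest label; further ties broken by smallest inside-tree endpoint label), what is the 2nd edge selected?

n2-n4

Prim, starting at n1.
Step 1: cheapest edge leaving the tree is n1 n4 (7); add n4.
Step 2: cheapest edge leaving the tree is n2 n4 (8); add n2.
Step 3: cheapest edge leaving the tree is n2 n5 (3); add n5.
Step 4: cheapest edge leaving the tree is n2 n7 (11); add n7.
Step 5: cheapest edge leaving the tree is n1 n3 (13); add n3.
Step 6: cheapest edge leaving the tree is n3 n9 (13); add n9.
The 2nd edge added is n2 n4.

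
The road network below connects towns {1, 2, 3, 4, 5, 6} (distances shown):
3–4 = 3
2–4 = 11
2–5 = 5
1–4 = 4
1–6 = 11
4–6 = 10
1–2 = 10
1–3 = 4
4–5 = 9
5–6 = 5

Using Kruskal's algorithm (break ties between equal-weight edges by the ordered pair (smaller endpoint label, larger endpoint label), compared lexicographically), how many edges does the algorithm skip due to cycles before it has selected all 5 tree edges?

1

Sort edges by weight, then run Kruskal:
3–4 (3): add — endpoints in different components.
1–3 (4): add — endpoints in different components.
1–4 (4): skip — 1 and 4 already connected.
2–5 (5): add — endpoints in different components.
5–6 (5): add — endpoints in different components.
4–5 (9): add — endpoints in different components.
Edges rejected before the tree was complete: 1.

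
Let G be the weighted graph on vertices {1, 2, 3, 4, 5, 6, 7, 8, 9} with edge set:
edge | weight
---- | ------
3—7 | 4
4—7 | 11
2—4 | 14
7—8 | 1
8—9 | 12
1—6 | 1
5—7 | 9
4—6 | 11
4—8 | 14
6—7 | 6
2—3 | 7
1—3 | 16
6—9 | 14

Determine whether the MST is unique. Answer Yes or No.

No

Sort edges by weight, then run Kruskal:
1—6 (1): add — endpoints in different components.
7—8 (1): add — endpoints in different components.
3—7 (4): add — endpoints in different components.
6—7 (6): add — endpoints in different components.
2—3 (7): add — endpoints in different components.
5—7 (9): add — endpoints in different components.
4—6 (11): add — endpoints in different components.
4—7 (11): skip — 4 and 7 already connected.
8—9 (12): add — endpoints in different components.
Non-tree edge 4—7 has weight 11, equal to the heaviest edge on its tree cycle — swapping gives another MST of the same weight. Not unique.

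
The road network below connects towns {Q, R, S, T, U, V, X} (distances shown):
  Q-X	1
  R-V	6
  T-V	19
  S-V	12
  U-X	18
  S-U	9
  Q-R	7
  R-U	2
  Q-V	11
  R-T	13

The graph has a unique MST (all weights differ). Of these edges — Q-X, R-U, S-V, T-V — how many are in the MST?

2

Kruskal's algorithm — process edges by increasing weight (ties by edge label):
Q-X (1): add — endpoints in different components.
R-U (2): add — endpoints in different components.
R-V (6): add — endpoints in different components.
Q-R (7): add — endpoints in different components.
S-U (9): add — endpoints in different components.
Q-V (11): skip — V and Q already connected.
S-V (12): skip — S and V already connected.
R-T (13): add — endpoints in different components.
MST edge set: {Q-X, R-U, R-V, Q-R, S-U, R-T}.
Of the listed edges, {Q-X, R-U} are in the MST → 2.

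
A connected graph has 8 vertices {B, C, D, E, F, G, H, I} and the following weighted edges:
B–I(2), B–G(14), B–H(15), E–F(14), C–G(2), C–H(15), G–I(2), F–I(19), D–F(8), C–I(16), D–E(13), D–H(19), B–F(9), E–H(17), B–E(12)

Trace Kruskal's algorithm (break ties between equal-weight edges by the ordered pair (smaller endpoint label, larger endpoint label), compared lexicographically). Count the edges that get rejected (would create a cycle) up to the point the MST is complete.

3

Kruskal's algorithm — process edges by increasing weight (ties by edge label):
B–I (2): add — endpoints in different components.
C–G (2): add — endpoints in different components.
G–I (2): add — endpoints in different components.
D–F (8): add — endpoints in different components.
B–F (9): add — endpoints in different components.
B–E (12): add — endpoints in different components.
D–E (13): skip — D and E already connected.
B–G (14): skip — B and G already connected.
E–F (14): skip — E and F already connected.
B–H (15): add — endpoints in different components.
Edges rejected before the tree was complete: 3.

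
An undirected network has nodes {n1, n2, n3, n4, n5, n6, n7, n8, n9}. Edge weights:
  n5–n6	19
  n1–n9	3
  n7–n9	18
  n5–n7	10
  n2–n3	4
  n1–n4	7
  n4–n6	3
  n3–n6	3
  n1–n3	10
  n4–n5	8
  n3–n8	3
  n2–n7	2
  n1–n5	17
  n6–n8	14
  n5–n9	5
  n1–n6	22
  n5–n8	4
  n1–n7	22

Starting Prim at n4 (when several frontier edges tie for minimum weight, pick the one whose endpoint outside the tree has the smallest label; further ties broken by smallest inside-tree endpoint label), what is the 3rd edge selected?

Grow the tree from n4 using Prim:
Step 1: cheapest edge leaving the tree is n4–n6 (3); add n6.
Step 2: cheapest edge leaving the tree is n3–n6 (3); add n3.
Step 3: cheapest edge leaving the tree is n3–n8 (3); add n8.
Step 4: cheapest edge leaving the tree is n2–n3 (4); add n2.
Step 5: cheapest edge leaving the tree is n2–n7 (2); add n7.
Step 6: cheapest edge leaving the tree is n5–n8 (4); add n5.
Step 7: cheapest edge leaving the tree is n5–n9 (5); add n9.
Step 8: cheapest edge leaving the tree is n1–n9 (3); add n1.
The 3rd edge added is n3–n8.

n3-n8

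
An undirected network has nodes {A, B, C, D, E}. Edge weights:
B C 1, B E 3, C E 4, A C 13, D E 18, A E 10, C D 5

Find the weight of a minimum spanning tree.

Prim, starting at D.
Step 1: cheapest edge leaving the tree is C D (5); add C.
Step 2: cheapest edge leaving the tree is B C (1); add B.
Step 3: cheapest edge leaving the tree is B E (3); add E.
Step 4: cheapest edge leaving the tree is A E (10); add A.
MST edges: C D, B C, B E, A E; total weight 5+1+3+10 = 19.

19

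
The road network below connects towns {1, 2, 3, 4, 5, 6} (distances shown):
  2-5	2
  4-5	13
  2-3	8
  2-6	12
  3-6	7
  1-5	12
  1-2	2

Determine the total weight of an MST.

32

Prim, starting at 6.
Step 1: cheapest edge leaving the tree is 3-6 (7); add 3.
Step 2: cheapest edge leaving the tree is 2-3 (8); add 2.
Step 3: cheapest edge leaving the tree is 1-2 (2); add 1.
Step 4: cheapest edge leaving the tree is 2-5 (2); add 5.
Step 5: cheapest edge leaving the tree is 4-5 (13); add 4.
MST edges: 3-6, 2-3, 1-2, 2-5, 4-5; total weight 7+8+2+2+13 = 32.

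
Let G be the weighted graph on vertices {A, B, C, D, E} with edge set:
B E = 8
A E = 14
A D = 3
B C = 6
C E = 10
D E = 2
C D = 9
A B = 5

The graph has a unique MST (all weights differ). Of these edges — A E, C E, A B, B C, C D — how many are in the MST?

Kruskal: consider edges lightest-first.
D E (2): add — endpoints in different components.
A D (3): add — endpoints in different components.
A B (5): add — endpoints in different components.
B C (6): add — endpoints in different components.
MST edge set: {D E, A D, A B, B C}.
Of the listed edges, {A B, B C} are in the MST → 2.

2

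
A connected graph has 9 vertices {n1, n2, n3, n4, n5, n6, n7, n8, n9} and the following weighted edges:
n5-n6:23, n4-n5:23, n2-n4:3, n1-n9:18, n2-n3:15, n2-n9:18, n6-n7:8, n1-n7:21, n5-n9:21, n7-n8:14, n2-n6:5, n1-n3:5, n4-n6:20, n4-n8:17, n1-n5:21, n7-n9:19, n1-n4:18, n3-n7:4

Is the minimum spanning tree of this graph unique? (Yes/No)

No

Sort edges by weight, then run Kruskal:
n2-n4 (3): add — endpoints in different components.
n3-n7 (4): add — endpoints in different components.
n1-n3 (5): add — endpoints in different components.
n2-n6 (5): add — endpoints in different components.
n6-n7 (8): add — endpoints in different components.
n7-n8 (14): add — endpoints in different components.
n2-n3 (15): skip — n3 and n2 already connected.
n4-n8 (17): skip — n8 and n4 already connected.
n1-n4 (18): skip — n1 and n4 already connected.
n1-n9 (18): add — endpoints in different components.
n2-n9 (18): skip — n9 and n2 already connected.
n7-n9 (19): skip — n9 and n7 already connected.
n4-n6 (20): skip — n4 and n6 already connected.
n1-n5 (21): add — endpoints in different components.
Non-tree edge n2-n9 has weight 18, equal to the heaviest edge on its tree cycle — swapping gives another MST of the same weight. Not unique.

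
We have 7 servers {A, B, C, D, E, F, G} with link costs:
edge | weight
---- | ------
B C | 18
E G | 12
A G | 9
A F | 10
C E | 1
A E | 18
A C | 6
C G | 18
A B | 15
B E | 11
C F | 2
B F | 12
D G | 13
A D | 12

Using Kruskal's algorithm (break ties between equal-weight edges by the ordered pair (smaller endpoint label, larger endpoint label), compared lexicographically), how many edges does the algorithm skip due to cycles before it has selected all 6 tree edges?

Sort edges by weight, then run Kruskal:
C E (1): add. Components now {A} {B} {C,E} {D} {F} {G}
C F (2): add. Components now {A} {B} {C,E,F} {D} {G}
A C (6): add. Components now {A,C,E,F} {B} {D} {G}
A G (9): add. Components now {A,C,E,F,G} {B} {D}
A F (10): skip — A and F already connected.
B E (11): add. Components now {A,B,C,E,F,G} {D}
A D (12): add. Components now {A,B,C,D,E,F,G}
Edges rejected before the tree was complete: 1.

1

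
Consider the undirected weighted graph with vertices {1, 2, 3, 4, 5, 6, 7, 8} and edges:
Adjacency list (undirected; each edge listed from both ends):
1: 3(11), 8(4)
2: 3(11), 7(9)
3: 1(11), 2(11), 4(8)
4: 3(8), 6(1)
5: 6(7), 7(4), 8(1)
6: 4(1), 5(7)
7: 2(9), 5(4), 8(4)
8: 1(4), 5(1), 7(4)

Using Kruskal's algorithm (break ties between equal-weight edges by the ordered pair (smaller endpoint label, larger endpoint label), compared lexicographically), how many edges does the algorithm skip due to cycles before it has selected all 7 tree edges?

1

Kruskal's algorithm — process edges by increasing weight (ties by edge label):
4–6 (1): add — endpoints in different components.
5–8 (1): add — endpoints in different components.
1–8 (4): add — endpoints in different components.
5–7 (4): add — endpoints in different components.
7–8 (4): skip — 7 and 8 already connected.
5–6 (7): add — endpoints in different components.
3–4 (8): add — endpoints in different components.
2–7 (9): add — endpoints in different components.
Edges rejected before the tree was complete: 1.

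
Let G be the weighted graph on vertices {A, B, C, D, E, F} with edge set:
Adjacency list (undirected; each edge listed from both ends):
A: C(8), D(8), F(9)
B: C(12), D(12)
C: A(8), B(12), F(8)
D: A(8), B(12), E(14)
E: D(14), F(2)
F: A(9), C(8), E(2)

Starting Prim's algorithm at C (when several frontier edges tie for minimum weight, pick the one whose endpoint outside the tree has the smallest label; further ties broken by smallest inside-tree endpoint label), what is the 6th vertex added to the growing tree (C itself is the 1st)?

Grow the tree from C using Prim:
Step 1: frontier [A-C 8, C-F 8, B-C 12] → take A-C (8); add A.
Step 2: frontier [A-D 8, A-F 9, C-F 8, B-C 12] → take A-D (8); add D.
Step 3: frontier [A-F 9, C-F 8, B-C 12, B-D 12, D-E 14] → take C-F (8); add F.
Step 4: frontier [B-C 12, B-D 12, D-E 14, E-F 2] → take E-F (2); add E.
Step 5: frontier [B-C 12, B-D 12] → take B-C (12); add B.
Vertex order: C, A, D, F, E, B. The 6th vertex is B.

B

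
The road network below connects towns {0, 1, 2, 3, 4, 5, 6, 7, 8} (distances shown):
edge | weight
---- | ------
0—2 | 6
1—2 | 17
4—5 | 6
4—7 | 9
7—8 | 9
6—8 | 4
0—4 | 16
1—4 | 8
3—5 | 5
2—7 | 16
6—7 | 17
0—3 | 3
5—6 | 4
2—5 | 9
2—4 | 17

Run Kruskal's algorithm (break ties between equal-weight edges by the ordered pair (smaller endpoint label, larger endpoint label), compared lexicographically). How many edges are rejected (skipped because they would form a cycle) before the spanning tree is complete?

1

Sort edges by weight, then run Kruskal:
0—3 (3): add — endpoints in different components.
5—6 (4): add — endpoints in different components.
6—8 (4): add — endpoints in different components.
3—5 (5): add — endpoints in different components.
0—2 (6): add — endpoints in different components.
4—5 (6): add — endpoints in different components.
1—4 (8): add — endpoints in different components.
2—5 (9): skip — 2 and 5 already connected.
4—7 (9): add — endpoints in different components.
Edges rejected before the tree was complete: 1.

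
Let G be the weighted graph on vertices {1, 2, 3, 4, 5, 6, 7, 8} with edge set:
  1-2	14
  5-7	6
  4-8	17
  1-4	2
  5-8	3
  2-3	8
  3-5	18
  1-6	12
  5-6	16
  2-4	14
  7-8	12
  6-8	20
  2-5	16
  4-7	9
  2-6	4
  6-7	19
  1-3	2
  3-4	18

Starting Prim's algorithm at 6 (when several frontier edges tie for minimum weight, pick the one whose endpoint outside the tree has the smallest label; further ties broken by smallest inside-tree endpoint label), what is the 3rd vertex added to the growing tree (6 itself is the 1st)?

Grow the tree from 6 using Prim:
Step 1: cheapest edge leaving the tree is 2-6 (4); add 2.
Step 2: cheapest edge leaving the tree is 2-3 (8); add 3.
Step 3: cheapest edge leaving the tree is 1-3 (2); add 1.
Step 4: cheapest edge leaving the tree is 1-4 (2); add 4.
Step 5: cheapest edge leaving the tree is 4-7 (9); add 7.
Step 6: cheapest edge leaving the tree is 5-7 (6); add 5.
Step 7: cheapest edge leaving the tree is 5-8 (3); add 8.
Vertex order: 6, 2, 3, 1, 4, 7, 5, 8. The 3rd vertex is 3.

3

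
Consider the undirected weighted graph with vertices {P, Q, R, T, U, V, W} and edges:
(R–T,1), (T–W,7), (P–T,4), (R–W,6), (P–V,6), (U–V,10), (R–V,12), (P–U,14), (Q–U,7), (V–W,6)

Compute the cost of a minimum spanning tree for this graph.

34

Kruskal's algorithm — process edges by increasing weight (ties by edge label):
R–T (1): add — endpoints in different components.
P–T (4): add — endpoints in different components.
P–V (6): add — endpoints in different components.
R–W (6): add — endpoints in different components.
V–W (6): skip — V and W already connected.
Q–U (7): add — endpoints in different components.
T–W (7): skip — T and W already connected.
U–V (10): add — endpoints in different components.
MST edges: R–T, P–T, P–V, R–W, Q–U, U–V; total weight 1+4+6+6+7+10 = 34.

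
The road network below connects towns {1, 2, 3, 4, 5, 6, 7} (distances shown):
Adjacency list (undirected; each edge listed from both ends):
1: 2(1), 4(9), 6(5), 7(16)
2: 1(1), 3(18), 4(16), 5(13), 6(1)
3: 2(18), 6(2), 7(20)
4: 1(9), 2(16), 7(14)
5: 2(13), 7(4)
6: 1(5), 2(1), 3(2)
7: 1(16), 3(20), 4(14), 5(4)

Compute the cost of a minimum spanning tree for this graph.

30

Prim, starting at 4.
Step 1: frontier [1 4 9, 4 7 14, 2 4 16] → take 1 4 (9); add 1.
Step 2: frontier [1 2 1, 1 6 5, 1 7 16, 4 7 14, 2 4 16] → take 1 2 (1); add 2.
Step 3: frontier [1 6 5, 1 7 16, 2 6 1, 2 5 13, 2 3 18, 4 7 14] → take 2 6 (1); add 6.
Step 4: frontier [1 7 16, 2 5 13, 2 3 18, 4 7 14, 3 6 2] → take 3 6 (2); add 3.
Step 5: frontier [1 7 16, 2 5 13, 3 7 20, 4 7 14] → take 2 5 (13); add 5.
Step 6: frontier [1 7 16, 3 7 20, 4 7 14, 5 7 4] → take 5 7 (4); add 7.
MST edges: 1 4, 1 2, 2 6, 3 6, 2 5, 5 7; total weight 9+1+1+2+13+4 = 30.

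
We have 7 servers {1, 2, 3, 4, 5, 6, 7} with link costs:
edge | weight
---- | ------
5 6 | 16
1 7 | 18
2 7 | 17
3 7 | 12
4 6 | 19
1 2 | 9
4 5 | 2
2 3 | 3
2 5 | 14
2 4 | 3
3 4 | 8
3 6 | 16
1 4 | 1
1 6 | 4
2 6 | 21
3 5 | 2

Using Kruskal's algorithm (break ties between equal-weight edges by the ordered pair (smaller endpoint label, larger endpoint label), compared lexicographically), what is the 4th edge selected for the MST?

2-3

Kruskal's algorithm — process edges by increasing weight (ties by edge label):
1 4 (1): add — endpoints in different components.
3 5 (2): add — endpoints in different components.
4 5 (2): add — endpoints in different components.
2 3 (3): add — endpoints in different components.
2 4 (3): skip — 2 and 4 already connected.
1 6 (4): add — endpoints in different components.
3 4 (8): skip — 3 and 4 already connected.
1 2 (9): skip — 1 and 2 already connected.
3 7 (12): add — endpoints in different components.
The 4th edge added is 2 3.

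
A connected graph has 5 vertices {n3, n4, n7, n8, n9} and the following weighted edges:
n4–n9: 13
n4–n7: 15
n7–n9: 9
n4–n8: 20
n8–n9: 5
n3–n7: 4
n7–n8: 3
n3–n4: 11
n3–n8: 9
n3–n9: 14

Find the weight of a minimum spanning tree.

23

Prim, starting at n3.
Step 1: cheapest edge leaving the tree is n3–n7 (4); add n7.
Step 2: cheapest edge leaving the tree is n7–n8 (3); add n8.
Step 3: cheapest edge leaving the tree is n8–n9 (5); add n9.
Step 4: cheapest edge leaving the tree is n3–n4 (11); add n4.
MST edges: n3–n7, n7–n8, n8–n9, n3–n4; total weight 4+3+5+11 = 23.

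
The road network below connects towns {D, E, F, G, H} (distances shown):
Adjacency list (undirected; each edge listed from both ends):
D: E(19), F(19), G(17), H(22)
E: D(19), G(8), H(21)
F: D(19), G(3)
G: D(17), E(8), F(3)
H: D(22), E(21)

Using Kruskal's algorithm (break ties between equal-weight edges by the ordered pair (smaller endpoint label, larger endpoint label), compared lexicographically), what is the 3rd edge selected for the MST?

D-G

Sort edges by weight, then run Kruskal:
F-G (3): add. Components now {D} {E} {F,G} {H}
E-G (8): add. Components now {D} {E,F,G} {H}
D-G (17): add. Components now {D,E,F,G} {H}
D-E (19): skip — D and E already connected.
D-F (19): skip — D and F already connected.
E-H (21): add. Components now {D,E,F,G,H}
The 3rd edge added is D-G.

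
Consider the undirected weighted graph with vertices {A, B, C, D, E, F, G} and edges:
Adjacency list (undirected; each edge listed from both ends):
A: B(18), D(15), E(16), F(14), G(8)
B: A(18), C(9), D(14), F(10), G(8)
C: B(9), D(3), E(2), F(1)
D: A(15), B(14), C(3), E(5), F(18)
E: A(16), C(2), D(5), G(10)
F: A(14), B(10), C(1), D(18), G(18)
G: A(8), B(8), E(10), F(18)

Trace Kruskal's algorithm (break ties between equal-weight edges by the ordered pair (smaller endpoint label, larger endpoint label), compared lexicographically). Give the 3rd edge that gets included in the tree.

C-D

Sort edges by weight, then run Kruskal:
C-F (1): add. Components now {A} {B} {C,F} {D} {E} {G}
C-E (2): add. Components now {A} {B} {C,E,F} {D} {G}
C-D (3): add. Components now {A} {B} {C,D,E,F} {G}
D-E (5): skip — D and E already connected.
A-G (8): add. Components now {A,G} {B} {C,D,E,F}
B-G (8): add. Components now {A,B,G} {C,D,E,F}
B-C (9): add. Components now {A,B,C,D,E,F,G}
The 3rd edge added is C-D.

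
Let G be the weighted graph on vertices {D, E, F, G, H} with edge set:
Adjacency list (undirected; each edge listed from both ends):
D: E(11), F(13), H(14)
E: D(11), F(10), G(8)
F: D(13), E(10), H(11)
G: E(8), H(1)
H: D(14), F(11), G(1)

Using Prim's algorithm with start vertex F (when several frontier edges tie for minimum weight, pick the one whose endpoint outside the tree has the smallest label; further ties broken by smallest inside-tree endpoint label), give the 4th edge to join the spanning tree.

Grow the tree from F using Prim:
Step 1: cheapest edge leaving the tree is E-F (10); add E.
Step 2: cheapest edge leaving the tree is E-G (8); add G.
Step 3: cheapest edge leaving the tree is G-H (1); add H.
Step 4: cheapest edge leaving the tree is D-E (11); add D.
The 4th edge added is D-E.

D-E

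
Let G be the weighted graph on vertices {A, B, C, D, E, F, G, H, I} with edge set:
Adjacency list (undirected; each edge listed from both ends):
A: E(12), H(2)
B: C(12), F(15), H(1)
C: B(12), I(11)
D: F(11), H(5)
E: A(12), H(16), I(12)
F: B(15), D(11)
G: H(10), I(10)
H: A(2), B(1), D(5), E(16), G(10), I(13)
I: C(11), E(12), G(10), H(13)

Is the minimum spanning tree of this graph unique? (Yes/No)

Kruskal: consider edges lightest-first.
B–H (1): add — endpoints in different components.
A–H (2): add — endpoints in different components.
D–H (5): add — endpoints in different components.
G–H (10): add — endpoints in different components.
G–I (10): add — endpoints in different components.
C–I (11): add — endpoints in different components.
D–F (11): add — endpoints in different components.
A–E (12): add — endpoints in different components.
Non-tree edge E–I has weight 12, equal to the heaviest edge on its tree cycle — swapping gives another MST of the same weight. Not unique.

No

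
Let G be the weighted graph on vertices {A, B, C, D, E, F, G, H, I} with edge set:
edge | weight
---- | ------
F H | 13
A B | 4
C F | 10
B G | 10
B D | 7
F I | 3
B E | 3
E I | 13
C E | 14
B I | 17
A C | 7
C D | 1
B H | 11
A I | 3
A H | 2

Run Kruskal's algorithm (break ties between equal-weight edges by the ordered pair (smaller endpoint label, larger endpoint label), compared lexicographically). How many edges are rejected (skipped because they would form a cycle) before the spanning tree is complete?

1

Kruskal's algorithm — process edges by increasing weight (ties by edge label):
C D (1): add — endpoints in different components.
A H (2): add — endpoints in different components.
A I (3): add — endpoints in different components.
B E (3): add — endpoints in different components.
F I (3): add — endpoints in different components.
A B (4): add — endpoints in different components.
A C (7): add — endpoints in different components.
B D (7): skip — B and D already connected.
B G (10): add — endpoints in different components.
Edges rejected before the tree was complete: 1.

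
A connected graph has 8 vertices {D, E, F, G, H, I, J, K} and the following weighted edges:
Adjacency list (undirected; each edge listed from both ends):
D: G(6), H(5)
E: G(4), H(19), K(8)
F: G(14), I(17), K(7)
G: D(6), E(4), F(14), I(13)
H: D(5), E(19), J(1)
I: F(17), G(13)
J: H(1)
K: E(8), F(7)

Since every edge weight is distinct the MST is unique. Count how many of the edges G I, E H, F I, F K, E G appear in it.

Sort edges by weight, then run Kruskal:
H J (1): add — endpoints in different components.
E G (4): add — endpoints in different components.
D H (5): add — endpoints in different components.
D G (6): add — endpoints in different components.
F K (7): add — endpoints in different components.
E K (8): add — endpoints in different components.
G I (13): add — endpoints in different components.
MST edge set: {H J, E G, D H, D G, F K, E K, G I}.
Of the listed edges, {G I, F K, E G} are in the MST → 3.

3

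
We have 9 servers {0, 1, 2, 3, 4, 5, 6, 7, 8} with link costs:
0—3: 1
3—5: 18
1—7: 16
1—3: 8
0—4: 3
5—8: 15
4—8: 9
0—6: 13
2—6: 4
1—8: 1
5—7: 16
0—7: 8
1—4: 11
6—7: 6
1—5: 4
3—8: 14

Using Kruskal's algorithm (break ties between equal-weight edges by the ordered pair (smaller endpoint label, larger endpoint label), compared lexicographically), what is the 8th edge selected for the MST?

Kruskal: consider edges lightest-first.
0—3 (1): add — endpoints in different components.
1—8 (1): add — endpoints in different components.
0—4 (3): add — endpoints in different components.
1—5 (4): add — endpoints in different components.
2—6 (4): add — endpoints in different components.
6—7 (6): add — endpoints in different components.
0—7 (8): add — endpoints in different components.
1—3 (8): add — endpoints in different components.
The 8th edge added is 1—3.

1-3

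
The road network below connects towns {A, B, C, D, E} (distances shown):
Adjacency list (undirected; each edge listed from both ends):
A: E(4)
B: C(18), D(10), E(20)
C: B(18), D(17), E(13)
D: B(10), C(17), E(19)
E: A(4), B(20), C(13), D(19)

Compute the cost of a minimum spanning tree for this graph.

44

Sort edges by weight, then run Kruskal:
A—E (4): add — endpoints in different components.
B—D (10): add — endpoints in different components.
C—E (13): add — endpoints in different components.
C—D (17): add — endpoints in different components.
MST edges: A—E, B—D, C—E, C—D; total weight 4+10+13+17 = 44.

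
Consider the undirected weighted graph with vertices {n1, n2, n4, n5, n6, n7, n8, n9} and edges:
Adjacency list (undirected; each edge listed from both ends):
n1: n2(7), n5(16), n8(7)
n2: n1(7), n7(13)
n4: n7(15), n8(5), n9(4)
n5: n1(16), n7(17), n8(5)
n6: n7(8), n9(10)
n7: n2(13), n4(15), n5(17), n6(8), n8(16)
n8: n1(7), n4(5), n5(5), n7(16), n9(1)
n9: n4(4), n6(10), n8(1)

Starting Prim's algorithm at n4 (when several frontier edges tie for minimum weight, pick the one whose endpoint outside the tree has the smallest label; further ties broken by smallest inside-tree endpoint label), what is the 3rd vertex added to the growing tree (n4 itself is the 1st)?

n8

Prim, starting at n4.
Step 1: cheapest edge leaving the tree is n4–n9 (4); add n9.
Step 2: cheapest edge leaving the tree is n8–n9 (1); add n8.
Step 3: cheapest edge leaving the tree is n5–n8 (5); add n5.
Step 4: cheapest edge leaving the tree is n1–n8 (7); add n1.
Step 5: cheapest edge leaving the tree is n1–n2 (7); add n2.
Step 6: cheapest edge leaving the tree is n6–n9 (10); add n6.
Step 7: cheapest edge leaving the tree is n6–n7 (8); add n7.
Vertex order: n4, n9, n8, n5, n1, n2, n6, n7. The 3rd vertex is n8.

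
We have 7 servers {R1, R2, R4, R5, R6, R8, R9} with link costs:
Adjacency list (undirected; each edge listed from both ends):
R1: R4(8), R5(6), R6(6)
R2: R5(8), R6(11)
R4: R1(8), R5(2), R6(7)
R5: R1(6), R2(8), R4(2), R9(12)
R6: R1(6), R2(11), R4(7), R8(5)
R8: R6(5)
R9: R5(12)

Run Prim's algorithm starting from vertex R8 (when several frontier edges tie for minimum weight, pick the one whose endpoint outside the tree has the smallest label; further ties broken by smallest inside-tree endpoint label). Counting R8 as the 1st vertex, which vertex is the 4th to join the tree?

R5

Prim's algorithm from R8:
Step 1: frontier [R6—R8 5] → take R6—R8 (5); add R6.
Step 2: frontier [R1—R6 6, R4—R6 7, R2—R6 11] → take R1—R6 (6); add R1.
Step 3: frontier [R1—R5 6, R1—R4 8, R4—R6 7, R2—R6 11] → take R1—R5 (6); add R5.
Step 4: frontier [R1—R4 8, R4—R5 2, R2—R5 8, R5—R9 12, R4—R6 7, R2—R6 11] → take R4—R5 (2); add R4.
Step 5: frontier [R2—R5 8, R5—R9 12, R2—R6 11] → take R2—R5 (8); add R2.
Step 6: frontier [R5—R9 12] → take R5—R9 (12); add R9.
Vertex order: R8, R6, R1, R5, R4, R2, R9. The 4th vertex is R5.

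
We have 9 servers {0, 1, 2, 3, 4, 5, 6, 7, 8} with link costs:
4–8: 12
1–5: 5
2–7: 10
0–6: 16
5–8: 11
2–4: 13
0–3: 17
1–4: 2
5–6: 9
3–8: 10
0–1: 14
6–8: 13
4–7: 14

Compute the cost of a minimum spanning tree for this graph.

Prim, starting at 6.
Step 1: cheapest edge leaving the tree is 5–6 (9); add 5.
Step 2: cheapest edge leaving the tree is 1–5 (5); add 1.
Step 3: cheapest edge leaving the tree is 1–4 (2); add 4.
Step 4: cheapest edge leaving the tree is 5–8 (11); add 8.
Step 5: cheapest edge leaving the tree is 3–8 (10); add 3.
Step 6: cheapest edge leaving the tree is 2–4 (13); add 2.
Step 7: cheapest edge leaving the tree is 2–7 (10); add 7.
Step 8: cheapest edge leaving the tree is 0–1 (14); add 0.
MST edges: 5–6, 1–5, 1–4, 5–8, 3–8, 2–4, 2–7, 0–1; total weight 9+5+2+11+10+13+10+14 = 74.

74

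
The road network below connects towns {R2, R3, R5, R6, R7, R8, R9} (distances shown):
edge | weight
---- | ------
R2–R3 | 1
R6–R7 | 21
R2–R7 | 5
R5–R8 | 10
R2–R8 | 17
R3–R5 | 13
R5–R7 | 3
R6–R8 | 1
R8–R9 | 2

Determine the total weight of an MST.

22

Kruskal: consider edges lightest-first.
R2–R3 (1): add — endpoints in different components.
R6–R8 (1): add — endpoints in different components.
R8–R9 (2): add — endpoints in different components.
R5–R7 (3): add — endpoints in different components.
R2–R7 (5): add — endpoints in different components.
R5–R8 (10): add — endpoints in different components.
MST edges: R2–R3, R6–R8, R8–R9, R5–R7, R2–R7, R5–R8; total weight 1+1+2+3+5+10 = 22.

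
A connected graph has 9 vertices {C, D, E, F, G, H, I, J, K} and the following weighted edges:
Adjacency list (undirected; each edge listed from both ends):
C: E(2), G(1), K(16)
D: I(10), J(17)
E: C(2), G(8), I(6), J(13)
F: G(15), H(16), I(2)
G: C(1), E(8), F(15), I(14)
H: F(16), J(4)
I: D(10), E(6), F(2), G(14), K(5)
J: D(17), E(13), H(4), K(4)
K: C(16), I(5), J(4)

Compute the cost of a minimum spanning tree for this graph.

Kruskal: consider edges lightest-first.
C G (1): add — endpoints in different components.
C E (2): add — endpoints in different components.
F I (2): add — endpoints in different components.
H J (4): add — endpoints in different components.
J K (4): add — endpoints in different components.
I K (5): add — endpoints in different components.
E I (6): add — endpoints in different components.
E G (8): skip — E and G already connected.
D I (10): add — endpoints in different components.
MST edges: C G, C E, F I, H J, J K, I K, E I, D I; total weight 1+2+2+4+4+5+6+10 = 34.

34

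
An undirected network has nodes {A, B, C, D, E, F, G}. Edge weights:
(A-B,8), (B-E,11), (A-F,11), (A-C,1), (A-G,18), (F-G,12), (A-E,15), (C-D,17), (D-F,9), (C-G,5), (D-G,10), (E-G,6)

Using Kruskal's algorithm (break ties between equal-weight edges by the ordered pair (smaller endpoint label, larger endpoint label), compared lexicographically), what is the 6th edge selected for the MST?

Kruskal: consider edges lightest-first.
A-C (1): add — endpoints in different components.
C-G (5): add — endpoints in different components.
E-G (6): add — endpoints in different components.
A-B (8): add — endpoints in different components.
D-F (9): add — endpoints in different components.
D-G (10): add — endpoints in different components.
The 6th edge added is D-G.

D-G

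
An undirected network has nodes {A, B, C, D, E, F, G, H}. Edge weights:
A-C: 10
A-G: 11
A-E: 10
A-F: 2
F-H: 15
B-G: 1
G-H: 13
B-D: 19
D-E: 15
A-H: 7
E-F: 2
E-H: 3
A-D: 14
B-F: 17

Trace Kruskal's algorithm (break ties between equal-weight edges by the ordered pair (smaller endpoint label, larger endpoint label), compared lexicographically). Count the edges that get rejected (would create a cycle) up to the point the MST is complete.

3

Sort edges by weight, then run Kruskal:
B-G (1): add — endpoints in different components.
A-F (2): add — endpoints in different components.
E-F (2): add — endpoints in different components.
E-H (3): add — endpoints in different components.
A-H (7): skip — A and H already connected.
A-C (10): add — endpoints in different components.
A-E (10): skip — A and E already connected.
A-G (11): add — endpoints in different components.
G-H (13): skip — G and H already connected.
A-D (14): add — endpoints in different components.
Edges rejected before the tree was complete: 3.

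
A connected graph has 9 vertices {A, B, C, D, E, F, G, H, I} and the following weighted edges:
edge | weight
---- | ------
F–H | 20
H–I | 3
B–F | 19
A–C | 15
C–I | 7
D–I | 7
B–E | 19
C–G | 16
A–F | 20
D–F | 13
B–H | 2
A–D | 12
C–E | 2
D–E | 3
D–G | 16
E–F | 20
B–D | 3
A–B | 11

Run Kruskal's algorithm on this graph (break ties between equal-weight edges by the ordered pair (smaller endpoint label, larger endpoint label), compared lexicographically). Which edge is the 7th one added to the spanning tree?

D-F

Kruskal's algorithm — process edges by increasing weight (ties by edge label):
B–H (2): add — endpoints in different components.
C–E (2): add — endpoints in different components.
B–D (3): add — endpoints in different components.
D–E (3): add — endpoints in different components.
H–I (3): add — endpoints in different components.
C–I (7): skip — C and I already connected.
D–I (7): skip — D and I already connected.
A–B (11): add — endpoints in different components.
A–D (12): skip — A and D already connected.
D–F (13): add — endpoints in different components.
A–C (15): skip — A and C already connected.
C–G (16): add — endpoints in different components.
The 7th edge added is D–F.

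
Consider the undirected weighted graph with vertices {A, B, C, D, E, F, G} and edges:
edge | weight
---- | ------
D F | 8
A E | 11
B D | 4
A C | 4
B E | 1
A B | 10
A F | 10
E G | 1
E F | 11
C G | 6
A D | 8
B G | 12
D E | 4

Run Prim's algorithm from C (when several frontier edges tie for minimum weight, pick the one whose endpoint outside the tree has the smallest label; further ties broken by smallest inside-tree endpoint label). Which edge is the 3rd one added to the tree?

Prim's algorithm from C:
Step 1: frontier [A C 4, C G 6] → take A C (4); add A.
Step 2: frontier [A D 8, A B 10, A F 10, A E 11, C G 6] → take C G (6); add G.
Step 3: frontier [A D 8, A B 10, A F 10, A E 11, E G 1, B G 12] → take E G (1); add E.
Step 4: frontier [A D 8, A B 10, A F 10, B E 1, D E 4, E F 11, B G 12] → take B E (1); add B.
Step 5: frontier [A D 8, A F 10, B D 4, D E 4, E F 11] → take B D (4); add D.
Step 6: frontier [A F 10, D F 8, E F 11] → take D F (8); add F.
The 3rd edge added is E G.

E-G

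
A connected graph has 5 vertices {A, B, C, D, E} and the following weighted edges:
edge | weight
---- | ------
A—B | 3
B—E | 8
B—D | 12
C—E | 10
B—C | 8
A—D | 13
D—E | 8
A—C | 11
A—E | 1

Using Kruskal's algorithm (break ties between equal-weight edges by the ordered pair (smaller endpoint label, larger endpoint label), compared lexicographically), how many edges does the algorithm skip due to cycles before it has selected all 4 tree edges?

Sort edges by weight, then run Kruskal:
A—E (1): add. Components now {A,E} {B} {C} {D}
A—B (3): add. Components now {A,B,E} {C} {D}
B—C (8): add. Components now {A,B,C,E} {D}
B—E (8): skip — B and E already connected.
D—E (8): add. Components now {A,B,C,D,E}
Edges rejected before the tree was complete: 1.

1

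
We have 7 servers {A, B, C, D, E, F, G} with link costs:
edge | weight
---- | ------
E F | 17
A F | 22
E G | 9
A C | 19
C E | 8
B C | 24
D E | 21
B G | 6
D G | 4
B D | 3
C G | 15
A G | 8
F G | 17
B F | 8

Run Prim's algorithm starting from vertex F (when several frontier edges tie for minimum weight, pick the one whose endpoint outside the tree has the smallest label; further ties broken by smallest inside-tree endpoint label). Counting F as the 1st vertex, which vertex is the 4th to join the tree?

Prim's algorithm from F:
Step 1: cheapest edge leaving the tree is B F (8); add B.
Step 2: cheapest edge leaving the tree is B D (3); add D.
Step 3: cheapest edge leaving the tree is D G (4); add G.
Step 4: cheapest edge leaving the tree is A G (8); add A.
Step 5: cheapest edge leaving the tree is E G (9); add E.
Step 6: cheapest edge leaving the tree is C E (8); add C.
Vertex order: F, B, D, G, A, E, C. The 4th vertex is G.

G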